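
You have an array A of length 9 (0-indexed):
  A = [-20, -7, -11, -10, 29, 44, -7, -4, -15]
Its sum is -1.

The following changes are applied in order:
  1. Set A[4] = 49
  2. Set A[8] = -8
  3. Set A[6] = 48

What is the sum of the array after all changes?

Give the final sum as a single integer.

Answer: 81

Derivation:
Initial sum: -1
Change 1: A[4] 29 -> 49, delta = 20, sum = 19
Change 2: A[8] -15 -> -8, delta = 7, sum = 26
Change 3: A[6] -7 -> 48, delta = 55, sum = 81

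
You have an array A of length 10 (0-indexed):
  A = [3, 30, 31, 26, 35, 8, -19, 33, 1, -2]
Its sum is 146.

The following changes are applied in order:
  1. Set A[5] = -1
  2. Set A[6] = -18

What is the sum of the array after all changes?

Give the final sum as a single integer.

Initial sum: 146
Change 1: A[5] 8 -> -1, delta = -9, sum = 137
Change 2: A[6] -19 -> -18, delta = 1, sum = 138

Answer: 138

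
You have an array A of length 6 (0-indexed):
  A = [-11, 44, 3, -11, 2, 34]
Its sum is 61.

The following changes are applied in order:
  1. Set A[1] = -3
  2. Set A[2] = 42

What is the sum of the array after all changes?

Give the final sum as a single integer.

Answer: 53

Derivation:
Initial sum: 61
Change 1: A[1] 44 -> -3, delta = -47, sum = 14
Change 2: A[2] 3 -> 42, delta = 39, sum = 53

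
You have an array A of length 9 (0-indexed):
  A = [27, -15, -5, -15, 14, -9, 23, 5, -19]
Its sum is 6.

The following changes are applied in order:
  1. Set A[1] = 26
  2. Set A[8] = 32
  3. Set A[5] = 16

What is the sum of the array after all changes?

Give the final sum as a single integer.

Initial sum: 6
Change 1: A[1] -15 -> 26, delta = 41, sum = 47
Change 2: A[8] -19 -> 32, delta = 51, sum = 98
Change 3: A[5] -9 -> 16, delta = 25, sum = 123

Answer: 123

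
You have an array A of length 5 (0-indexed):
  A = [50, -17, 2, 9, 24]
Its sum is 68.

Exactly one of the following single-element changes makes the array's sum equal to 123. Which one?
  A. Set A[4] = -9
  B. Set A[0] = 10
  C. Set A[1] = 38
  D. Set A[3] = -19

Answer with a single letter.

Option A: A[4] 24->-9, delta=-33, new_sum=68+(-33)=35
Option B: A[0] 50->10, delta=-40, new_sum=68+(-40)=28
Option C: A[1] -17->38, delta=55, new_sum=68+(55)=123 <-- matches target
Option D: A[3] 9->-19, delta=-28, new_sum=68+(-28)=40

Answer: C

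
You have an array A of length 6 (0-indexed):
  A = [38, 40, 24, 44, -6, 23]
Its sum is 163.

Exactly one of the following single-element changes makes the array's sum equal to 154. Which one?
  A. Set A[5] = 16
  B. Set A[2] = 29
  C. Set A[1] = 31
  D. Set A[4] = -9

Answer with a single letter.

Answer: C

Derivation:
Option A: A[5] 23->16, delta=-7, new_sum=163+(-7)=156
Option B: A[2] 24->29, delta=5, new_sum=163+(5)=168
Option C: A[1] 40->31, delta=-9, new_sum=163+(-9)=154 <-- matches target
Option D: A[4] -6->-9, delta=-3, new_sum=163+(-3)=160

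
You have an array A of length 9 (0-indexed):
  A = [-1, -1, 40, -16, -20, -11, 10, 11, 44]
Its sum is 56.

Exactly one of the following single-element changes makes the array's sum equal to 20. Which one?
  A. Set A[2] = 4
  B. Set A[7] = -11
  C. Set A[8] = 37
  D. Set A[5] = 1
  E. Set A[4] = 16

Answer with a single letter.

Answer: A

Derivation:
Option A: A[2] 40->4, delta=-36, new_sum=56+(-36)=20 <-- matches target
Option B: A[7] 11->-11, delta=-22, new_sum=56+(-22)=34
Option C: A[8] 44->37, delta=-7, new_sum=56+(-7)=49
Option D: A[5] -11->1, delta=12, new_sum=56+(12)=68
Option E: A[4] -20->16, delta=36, new_sum=56+(36)=92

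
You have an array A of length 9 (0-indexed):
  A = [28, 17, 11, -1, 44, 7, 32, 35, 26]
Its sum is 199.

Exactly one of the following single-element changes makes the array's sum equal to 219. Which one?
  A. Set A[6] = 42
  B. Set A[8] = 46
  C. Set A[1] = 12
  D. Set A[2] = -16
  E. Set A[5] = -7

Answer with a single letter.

Option A: A[6] 32->42, delta=10, new_sum=199+(10)=209
Option B: A[8] 26->46, delta=20, new_sum=199+(20)=219 <-- matches target
Option C: A[1] 17->12, delta=-5, new_sum=199+(-5)=194
Option D: A[2] 11->-16, delta=-27, new_sum=199+(-27)=172
Option E: A[5] 7->-7, delta=-14, new_sum=199+(-14)=185

Answer: B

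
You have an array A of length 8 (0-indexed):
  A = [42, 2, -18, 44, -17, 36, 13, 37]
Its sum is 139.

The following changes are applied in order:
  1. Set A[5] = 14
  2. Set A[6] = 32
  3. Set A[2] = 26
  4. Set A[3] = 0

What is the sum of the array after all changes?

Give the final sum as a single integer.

Answer: 136

Derivation:
Initial sum: 139
Change 1: A[5] 36 -> 14, delta = -22, sum = 117
Change 2: A[6] 13 -> 32, delta = 19, sum = 136
Change 3: A[2] -18 -> 26, delta = 44, sum = 180
Change 4: A[3] 44 -> 0, delta = -44, sum = 136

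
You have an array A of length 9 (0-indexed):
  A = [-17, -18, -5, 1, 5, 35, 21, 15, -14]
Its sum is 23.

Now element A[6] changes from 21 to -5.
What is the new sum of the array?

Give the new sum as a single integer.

Answer: -3

Derivation:
Old value at index 6: 21
New value at index 6: -5
Delta = -5 - 21 = -26
New sum = old_sum + delta = 23 + (-26) = -3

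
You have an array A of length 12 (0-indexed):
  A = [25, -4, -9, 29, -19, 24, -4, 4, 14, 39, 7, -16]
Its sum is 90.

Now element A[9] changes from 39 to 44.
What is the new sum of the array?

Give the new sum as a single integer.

Answer: 95

Derivation:
Old value at index 9: 39
New value at index 9: 44
Delta = 44 - 39 = 5
New sum = old_sum + delta = 90 + (5) = 95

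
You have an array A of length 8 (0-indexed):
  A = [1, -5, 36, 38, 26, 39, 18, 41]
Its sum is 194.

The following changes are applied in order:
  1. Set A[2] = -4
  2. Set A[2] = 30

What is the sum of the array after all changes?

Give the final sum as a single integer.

Answer: 188

Derivation:
Initial sum: 194
Change 1: A[2] 36 -> -4, delta = -40, sum = 154
Change 2: A[2] -4 -> 30, delta = 34, sum = 188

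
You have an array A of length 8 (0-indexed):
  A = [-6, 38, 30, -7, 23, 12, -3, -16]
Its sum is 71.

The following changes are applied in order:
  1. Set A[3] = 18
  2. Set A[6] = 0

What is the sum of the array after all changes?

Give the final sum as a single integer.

Answer: 99

Derivation:
Initial sum: 71
Change 1: A[3] -7 -> 18, delta = 25, sum = 96
Change 2: A[6] -3 -> 0, delta = 3, sum = 99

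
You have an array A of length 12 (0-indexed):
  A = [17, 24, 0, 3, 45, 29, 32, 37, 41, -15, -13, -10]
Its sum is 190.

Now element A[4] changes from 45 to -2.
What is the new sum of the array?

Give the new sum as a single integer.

Answer: 143

Derivation:
Old value at index 4: 45
New value at index 4: -2
Delta = -2 - 45 = -47
New sum = old_sum + delta = 190 + (-47) = 143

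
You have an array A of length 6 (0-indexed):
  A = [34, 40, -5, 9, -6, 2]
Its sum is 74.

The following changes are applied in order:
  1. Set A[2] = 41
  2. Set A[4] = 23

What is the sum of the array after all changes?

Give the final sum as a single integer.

Initial sum: 74
Change 1: A[2] -5 -> 41, delta = 46, sum = 120
Change 2: A[4] -6 -> 23, delta = 29, sum = 149

Answer: 149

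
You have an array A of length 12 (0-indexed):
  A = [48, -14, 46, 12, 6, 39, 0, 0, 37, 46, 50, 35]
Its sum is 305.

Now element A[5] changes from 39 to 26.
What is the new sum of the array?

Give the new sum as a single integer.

Answer: 292

Derivation:
Old value at index 5: 39
New value at index 5: 26
Delta = 26 - 39 = -13
New sum = old_sum + delta = 305 + (-13) = 292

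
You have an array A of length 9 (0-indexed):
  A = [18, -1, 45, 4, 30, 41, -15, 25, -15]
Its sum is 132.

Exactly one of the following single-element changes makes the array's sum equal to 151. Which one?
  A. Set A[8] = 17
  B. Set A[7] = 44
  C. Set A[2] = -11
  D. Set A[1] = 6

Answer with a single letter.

Answer: B

Derivation:
Option A: A[8] -15->17, delta=32, new_sum=132+(32)=164
Option B: A[7] 25->44, delta=19, new_sum=132+(19)=151 <-- matches target
Option C: A[2] 45->-11, delta=-56, new_sum=132+(-56)=76
Option D: A[1] -1->6, delta=7, new_sum=132+(7)=139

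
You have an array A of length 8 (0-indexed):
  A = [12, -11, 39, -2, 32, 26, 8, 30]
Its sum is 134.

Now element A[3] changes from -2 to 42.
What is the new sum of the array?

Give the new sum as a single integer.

Old value at index 3: -2
New value at index 3: 42
Delta = 42 - -2 = 44
New sum = old_sum + delta = 134 + (44) = 178

Answer: 178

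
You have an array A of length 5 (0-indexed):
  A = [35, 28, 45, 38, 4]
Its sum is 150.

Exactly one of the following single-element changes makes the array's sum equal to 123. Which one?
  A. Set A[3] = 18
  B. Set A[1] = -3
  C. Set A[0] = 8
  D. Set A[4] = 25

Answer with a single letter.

Answer: C

Derivation:
Option A: A[3] 38->18, delta=-20, new_sum=150+(-20)=130
Option B: A[1] 28->-3, delta=-31, new_sum=150+(-31)=119
Option C: A[0] 35->8, delta=-27, new_sum=150+(-27)=123 <-- matches target
Option D: A[4] 4->25, delta=21, new_sum=150+(21)=171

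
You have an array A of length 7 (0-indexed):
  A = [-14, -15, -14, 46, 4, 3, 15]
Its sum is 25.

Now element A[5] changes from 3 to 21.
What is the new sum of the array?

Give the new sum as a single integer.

Answer: 43

Derivation:
Old value at index 5: 3
New value at index 5: 21
Delta = 21 - 3 = 18
New sum = old_sum + delta = 25 + (18) = 43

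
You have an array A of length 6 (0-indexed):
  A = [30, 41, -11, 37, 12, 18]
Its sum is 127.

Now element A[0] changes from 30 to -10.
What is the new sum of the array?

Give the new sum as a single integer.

Answer: 87

Derivation:
Old value at index 0: 30
New value at index 0: -10
Delta = -10 - 30 = -40
New sum = old_sum + delta = 127 + (-40) = 87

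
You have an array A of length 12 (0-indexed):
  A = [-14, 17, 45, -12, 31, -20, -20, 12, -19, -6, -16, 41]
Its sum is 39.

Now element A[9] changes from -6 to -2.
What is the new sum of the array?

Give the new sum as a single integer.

Old value at index 9: -6
New value at index 9: -2
Delta = -2 - -6 = 4
New sum = old_sum + delta = 39 + (4) = 43

Answer: 43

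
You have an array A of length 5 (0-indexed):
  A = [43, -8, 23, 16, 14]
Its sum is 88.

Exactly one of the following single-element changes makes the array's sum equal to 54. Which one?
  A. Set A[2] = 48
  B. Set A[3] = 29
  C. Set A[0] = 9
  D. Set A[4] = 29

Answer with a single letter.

Option A: A[2] 23->48, delta=25, new_sum=88+(25)=113
Option B: A[3] 16->29, delta=13, new_sum=88+(13)=101
Option C: A[0] 43->9, delta=-34, new_sum=88+(-34)=54 <-- matches target
Option D: A[4] 14->29, delta=15, new_sum=88+(15)=103

Answer: C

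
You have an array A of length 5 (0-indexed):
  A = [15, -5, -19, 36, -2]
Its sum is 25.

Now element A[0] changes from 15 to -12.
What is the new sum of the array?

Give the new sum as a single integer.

Answer: -2

Derivation:
Old value at index 0: 15
New value at index 0: -12
Delta = -12 - 15 = -27
New sum = old_sum + delta = 25 + (-27) = -2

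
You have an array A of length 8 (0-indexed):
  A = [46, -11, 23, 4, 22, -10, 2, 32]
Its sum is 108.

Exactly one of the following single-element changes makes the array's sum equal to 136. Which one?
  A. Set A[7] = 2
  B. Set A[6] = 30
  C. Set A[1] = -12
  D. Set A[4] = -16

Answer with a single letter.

Answer: B

Derivation:
Option A: A[7] 32->2, delta=-30, new_sum=108+(-30)=78
Option B: A[6] 2->30, delta=28, new_sum=108+(28)=136 <-- matches target
Option C: A[1] -11->-12, delta=-1, new_sum=108+(-1)=107
Option D: A[4] 22->-16, delta=-38, new_sum=108+(-38)=70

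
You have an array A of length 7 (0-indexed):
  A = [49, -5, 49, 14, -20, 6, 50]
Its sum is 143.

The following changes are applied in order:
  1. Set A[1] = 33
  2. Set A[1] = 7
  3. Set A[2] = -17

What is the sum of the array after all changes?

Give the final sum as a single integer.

Answer: 89

Derivation:
Initial sum: 143
Change 1: A[1] -5 -> 33, delta = 38, sum = 181
Change 2: A[1] 33 -> 7, delta = -26, sum = 155
Change 3: A[2] 49 -> -17, delta = -66, sum = 89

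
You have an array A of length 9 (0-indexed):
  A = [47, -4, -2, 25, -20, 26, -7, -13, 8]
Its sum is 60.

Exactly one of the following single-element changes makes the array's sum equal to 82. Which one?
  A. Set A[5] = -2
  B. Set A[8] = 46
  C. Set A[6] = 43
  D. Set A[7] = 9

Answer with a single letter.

Option A: A[5] 26->-2, delta=-28, new_sum=60+(-28)=32
Option B: A[8] 8->46, delta=38, new_sum=60+(38)=98
Option C: A[6] -7->43, delta=50, new_sum=60+(50)=110
Option D: A[7] -13->9, delta=22, new_sum=60+(22)=82 <-- matches target

Answer: D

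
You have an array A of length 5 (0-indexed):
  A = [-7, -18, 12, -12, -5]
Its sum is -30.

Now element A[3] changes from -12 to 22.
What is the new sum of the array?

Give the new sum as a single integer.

Old value at index 3: -12
New value at index 3: 22
Delta = 22 - -12 = 34
New sum = old_sum + delta = -30 + (34) = 4

Answer: 4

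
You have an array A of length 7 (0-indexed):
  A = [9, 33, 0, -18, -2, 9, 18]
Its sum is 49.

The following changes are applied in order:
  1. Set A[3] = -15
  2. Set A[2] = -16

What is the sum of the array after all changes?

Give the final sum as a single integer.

Answer: 36

Derivation:
Initial sum: 49
Change 1: A[3] -18 -> -15, delta = 3, sum = 52
Change 2: A[2] 0 -> -16, delta = -16, sum = 36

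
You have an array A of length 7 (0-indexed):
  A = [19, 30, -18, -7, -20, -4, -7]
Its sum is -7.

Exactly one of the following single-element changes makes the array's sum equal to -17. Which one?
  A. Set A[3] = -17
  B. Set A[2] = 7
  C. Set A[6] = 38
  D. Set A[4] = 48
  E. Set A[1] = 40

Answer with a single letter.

Option A: A[3] -7->-17, delta=-10, new_sum=-7+(-10)=-17 <-- matches target
Option B: A[2] -18->7, delta=25, new_sum=-7+(25)=18
Option C: A[6] -7->38, delta=45, new_sum=-7+(45)=38
Option D: A[4] -20->48, delta=68, new_sum=-7+(68)=61
Option E: A[1] 30->40, delta=10, new_sum=-7+(10)=3

Answer: A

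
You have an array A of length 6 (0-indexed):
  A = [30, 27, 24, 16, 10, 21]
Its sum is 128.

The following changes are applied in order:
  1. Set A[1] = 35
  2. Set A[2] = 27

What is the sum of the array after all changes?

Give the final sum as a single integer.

Initial sum: 128
Change 1: A[1] 27 -> 35, delta = 8, sum = 136
Change 2: A[2] 24 -> 27, delta = 3, sum = 139

Answer: 139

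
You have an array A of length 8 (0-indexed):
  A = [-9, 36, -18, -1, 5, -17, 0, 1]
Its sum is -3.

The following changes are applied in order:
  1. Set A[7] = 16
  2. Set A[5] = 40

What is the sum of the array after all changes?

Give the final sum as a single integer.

Initial sum: -3
Change 1: A[7] 1 -> 16, delta = 15, sum = 12
Change 2: A[5] -17 -> 40, delta = 57, sum = 69

Answer: 69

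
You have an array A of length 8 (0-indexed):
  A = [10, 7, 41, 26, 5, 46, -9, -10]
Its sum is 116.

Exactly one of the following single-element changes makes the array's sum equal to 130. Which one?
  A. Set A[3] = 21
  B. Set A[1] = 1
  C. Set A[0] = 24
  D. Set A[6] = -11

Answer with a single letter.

Answer: C

Derivation:
Option A: A[3] 26->21, delta=-5, new_sum=116+(-5)=111
Option B: A[1] 7->1, delta=-6, new_sum=116+(-6)=110
Option C: A[0] 10->24, delta=14, new_sum=116+(14)=130 <-- matches target
Option D: A[6] -9->-11, delta=-2, new_sum=116+(-2)=114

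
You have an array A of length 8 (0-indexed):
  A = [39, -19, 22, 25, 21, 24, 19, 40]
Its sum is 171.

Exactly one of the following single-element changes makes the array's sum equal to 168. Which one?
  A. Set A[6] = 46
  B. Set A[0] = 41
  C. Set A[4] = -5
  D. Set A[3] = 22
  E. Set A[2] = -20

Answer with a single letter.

Answer: D

Derivation:
Option A: A[6] 19->46, delta=27, new_sum=171+(27)=198
Option B: A[0] 39->41, delta=2, new_sum=171+(2)=173
Option C: A[4] 21->-5, delta=-26, new_sum=171+(-26)=145
Option D: A[3] 25->22, delta=-3, new_sum=171+(-3)=168 <-- matches target
Option E: A[2] 22->-20, delta=-42, new_sum=171+(-42)=129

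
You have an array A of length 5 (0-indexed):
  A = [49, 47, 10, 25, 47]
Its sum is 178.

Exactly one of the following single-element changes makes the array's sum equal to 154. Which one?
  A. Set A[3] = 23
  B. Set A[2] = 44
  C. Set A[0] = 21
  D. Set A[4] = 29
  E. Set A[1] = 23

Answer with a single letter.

Option A: A[3] 25->23, delta=-2, new_sum=178+(-2)=176
Option B: A[2] 10->44, delta=34, new_sum=178+(34)=212
Option C: A[0] 49->21, delta=-28, new_sum=178+(-28)=150
Option D: A[4] 47->29, delta=-18, new_sum=178+(-18)=160
Option E: A[1] 47->23, delta=-24, new_sum=178+(-24)=154 <-- matches target

Answer: E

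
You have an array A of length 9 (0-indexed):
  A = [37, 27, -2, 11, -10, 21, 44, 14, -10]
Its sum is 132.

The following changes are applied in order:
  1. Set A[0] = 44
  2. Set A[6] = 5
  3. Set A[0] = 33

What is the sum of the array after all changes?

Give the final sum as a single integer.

Answer: 89

Derivation:
Initial sum: 132
Change 1: A[0] 37 -> 44, delta = 7, sum = 139
Change 2: A[6] 44 -> 5, delta = -39, sum = 100
Change 3: A[0] 44 -> 33, delta = -11, sum = 89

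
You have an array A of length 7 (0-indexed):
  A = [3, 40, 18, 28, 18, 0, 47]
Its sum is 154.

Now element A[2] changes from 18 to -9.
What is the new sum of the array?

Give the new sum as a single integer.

Answer: 127

Derivation:
Old value at index 2: 18
New value at index 2: -9
Delta = -9 - 18 = -27
New sum = old_sum + delta = 154 + (-27) = 127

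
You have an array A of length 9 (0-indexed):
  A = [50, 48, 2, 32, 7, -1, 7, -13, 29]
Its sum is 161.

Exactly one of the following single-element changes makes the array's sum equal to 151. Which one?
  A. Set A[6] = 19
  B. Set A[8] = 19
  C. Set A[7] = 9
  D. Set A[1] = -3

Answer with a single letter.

Answer: B

Derivation:
Option A: A[6] 7->19, delta=12, new_sum=161+(12)=173
Option B: A[8] 29->19, delta=-10, new_sum=161+(-10)=151 <-- matches target
Option C: A[7] -13->9, delta=22, new_sum=161+(22)=183
Option D: A[1] 48->-3, delta=-51, new_sum=161+(-51)=110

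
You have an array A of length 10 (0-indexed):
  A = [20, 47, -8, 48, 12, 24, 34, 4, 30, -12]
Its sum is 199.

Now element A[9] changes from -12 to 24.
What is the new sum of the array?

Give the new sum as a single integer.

Answer: 235

Derivation:
Old value at index 9: -12
New value at index 9: 24
Delta = 24 - -12 = 36
New sum = old_sum + delta = 199 + (36) = 235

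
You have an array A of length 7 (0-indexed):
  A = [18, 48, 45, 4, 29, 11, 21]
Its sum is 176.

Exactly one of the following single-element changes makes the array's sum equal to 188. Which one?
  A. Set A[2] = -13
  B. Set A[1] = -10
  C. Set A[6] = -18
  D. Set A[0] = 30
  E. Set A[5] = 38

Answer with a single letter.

Option A: A[2] 45->-13, delta=-58, new_sum=176+(-58)=118
Option B: A[1] 48->-10, delta=-58, new_sum=176+(-58)=118
Option C: A[6] 21->-18, delta=-39, new_sum=176+(-39)=137
Option D: A[0] 18->30, delta=12, new_sum=176+(12)=188 <-- matches target
Option E: A[5] 11->38, delta=27, new_sum=176+(27)=203

Answer: D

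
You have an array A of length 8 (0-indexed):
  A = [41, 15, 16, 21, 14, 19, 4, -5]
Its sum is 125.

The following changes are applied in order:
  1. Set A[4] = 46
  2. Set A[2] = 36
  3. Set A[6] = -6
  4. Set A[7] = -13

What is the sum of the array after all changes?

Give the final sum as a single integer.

Answer: 159

Derivation:
Initial sum: 125
Change 1: A[4] 14 -> 46, delta = 32, sum = 157
Change 2: A[2] 16 -> 36, delta = 20, sum = 177
Change 3: A[6] 4 -> -6, delta = -10, sum = 167
Change 4: A[7] -5 -> -13, delta = -8, sum = 159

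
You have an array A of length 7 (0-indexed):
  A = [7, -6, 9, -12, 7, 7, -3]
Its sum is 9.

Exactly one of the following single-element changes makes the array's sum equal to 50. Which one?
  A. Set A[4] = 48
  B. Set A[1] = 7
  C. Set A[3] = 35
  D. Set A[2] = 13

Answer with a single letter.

Option A: A[4] 7->48, delta=41, new_sum=9+(41)=50 <-- matches target
Option B: A[1] -6->7, delta=13, new_sum=9+(13)=22
Option C: A[3] -12->35, delta=47, new_sum=9+(47)=56
Option D: A[2] 9->13, delta=4, new_sum=9+(4)=13

Answer: A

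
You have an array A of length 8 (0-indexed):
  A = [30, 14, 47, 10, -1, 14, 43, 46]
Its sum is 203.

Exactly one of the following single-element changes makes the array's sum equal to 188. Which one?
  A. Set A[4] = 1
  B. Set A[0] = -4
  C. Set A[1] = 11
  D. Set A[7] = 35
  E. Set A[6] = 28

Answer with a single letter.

Option A: A[4] -1->1, delta=2, new_sum=203+(2)=205
Option B: A[0] 30->-4, delta=-34, new_sum=203+(-34)=169
Option C: A[1] 14->11, delta=-3, new_sum=203+(-3)=200
Option D: A[7] 46->35, delta=-11, new_sum=203+(-11)=192
Option E: A[6] 43->28, delta=-15, new_sum=203+(-15)=188 <-- matches target

Answer: E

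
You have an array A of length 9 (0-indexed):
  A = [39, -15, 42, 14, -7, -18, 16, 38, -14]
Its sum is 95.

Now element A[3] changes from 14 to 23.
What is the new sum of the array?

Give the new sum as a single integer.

Old value at index 3: 14
New value at index 3: 23
Delta = 23 - 14 = 9
New sum = old_sum + delta = 95 + (9) = 104

Answer: 104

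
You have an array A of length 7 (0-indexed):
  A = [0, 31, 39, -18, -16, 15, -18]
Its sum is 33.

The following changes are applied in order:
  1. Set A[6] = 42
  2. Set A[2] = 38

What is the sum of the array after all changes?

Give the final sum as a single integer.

Answer: 92

Derivation:
Initial sum: 33
Change 1: A[6] -18 -> 42, delta = 60, sum = 93
Change 2: A[2] 39 -> 38, delta = -1, sum = 92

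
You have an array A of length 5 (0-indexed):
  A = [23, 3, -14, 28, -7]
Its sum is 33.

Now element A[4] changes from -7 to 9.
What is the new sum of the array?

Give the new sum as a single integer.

Answer: 49

Derivation:
Old value at index 4: -7
New value at index 4: 9
Delta = 9 - -7 = 16
New sum = old_sum + delta = 33 + (16) = 49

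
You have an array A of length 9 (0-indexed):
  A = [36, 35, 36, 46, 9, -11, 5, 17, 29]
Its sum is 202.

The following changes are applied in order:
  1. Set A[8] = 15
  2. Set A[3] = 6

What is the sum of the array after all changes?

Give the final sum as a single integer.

Answer: 148

Derivation:
Initial sum: 202
Change 1: A[8] 29 -> 15, delta = -14, sum = 188
Change 2: A[3] 46 -> 6, delta = -40, sum = 148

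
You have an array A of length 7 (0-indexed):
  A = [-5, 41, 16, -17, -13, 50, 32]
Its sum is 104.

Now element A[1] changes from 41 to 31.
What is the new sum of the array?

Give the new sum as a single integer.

Old value at index 1: 41
New value at index 1: 31
Delta = 31 - 41 = -10
New sum = old_sum + delta = 104 + (-10) = 94

Answer: 94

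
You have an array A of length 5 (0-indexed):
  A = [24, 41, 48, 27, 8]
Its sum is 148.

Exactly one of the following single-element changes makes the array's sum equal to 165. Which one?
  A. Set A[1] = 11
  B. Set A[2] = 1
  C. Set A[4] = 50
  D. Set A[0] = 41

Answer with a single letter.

Option A: A[1] 41->11, delta=-30, new_sum=148+(-30)=118
Option B: A[2] 48->1, delta=-47, new_sum=148+(-47)=101
Option C: A[4] 8->50, delta=42, new_sum=148+(42)=190
Option D: A[0] 24->41, delta=17, new_sum=148+(17)=165 <-- matches target

Answer: D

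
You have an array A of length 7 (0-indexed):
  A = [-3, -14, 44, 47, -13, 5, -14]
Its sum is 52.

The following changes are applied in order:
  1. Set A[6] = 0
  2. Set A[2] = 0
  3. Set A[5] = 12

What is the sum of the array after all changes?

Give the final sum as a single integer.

Answer: 29

Derivation:
Initial sum: 52
Change 1: A[6] -14 -> 0, delta = 14, sum = 66
Change 2: A[2] 44 -> 0, delta = -44, sum = 22
Change 3: A[5] 5 -> 12, delta = 7, sum = 29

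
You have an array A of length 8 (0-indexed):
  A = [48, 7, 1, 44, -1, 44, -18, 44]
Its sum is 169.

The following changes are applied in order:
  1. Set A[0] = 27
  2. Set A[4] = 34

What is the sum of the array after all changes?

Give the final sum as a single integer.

Initial sum: 169
Change 1: A[0] 48 -> 27, delta = -21, sum = 148
Change 2: A[4] -1 -> 34, delta = 35, sum = 183

Answer: 183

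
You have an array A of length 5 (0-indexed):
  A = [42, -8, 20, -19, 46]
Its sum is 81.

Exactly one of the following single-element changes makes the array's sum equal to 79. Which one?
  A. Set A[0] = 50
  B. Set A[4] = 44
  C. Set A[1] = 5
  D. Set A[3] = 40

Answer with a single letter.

Answer: B

Derivation:
Option A: A[0] 42->50, delta=8, new_sum=81+(8)=89
Option B: A[4] 46->44, delta=-2, new_sum=81+(-2)=79 <-- matches target
Option C: A[1] -8->5, delta=13, new_sum=81+(13)=94
Option D: A[3] -19->40, delta=59, new_sum=81+(59)=140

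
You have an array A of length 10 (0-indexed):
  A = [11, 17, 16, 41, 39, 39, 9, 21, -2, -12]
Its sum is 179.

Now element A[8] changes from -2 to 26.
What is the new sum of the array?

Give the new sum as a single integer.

Old value at index 8: -2
New value at index 8: 26
Delta = 26 - -2 = 28
New sum = old_sum + delta = 179 + (28) = 207

Answer: 207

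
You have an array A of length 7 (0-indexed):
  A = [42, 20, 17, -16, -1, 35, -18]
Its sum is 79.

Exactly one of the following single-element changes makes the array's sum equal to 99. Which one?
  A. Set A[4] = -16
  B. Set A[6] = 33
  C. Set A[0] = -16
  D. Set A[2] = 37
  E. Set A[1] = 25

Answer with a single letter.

Option A: A[4] -1->-16, delta=-15, new_sum=79+(-15)=64
Option B: A[6] -18->33, delta=51, new_sum=79+(51)=130
Option C: A[0] 42->-16, delta=-58, new_sum=79+(-58)=21
Option D: A[2] 17->37, delta=20, new_sum=79+(20)=99 <-- matches target
Option E: A[1] 20->25, delta=5, new_sum=79+(5)=84

Answer: D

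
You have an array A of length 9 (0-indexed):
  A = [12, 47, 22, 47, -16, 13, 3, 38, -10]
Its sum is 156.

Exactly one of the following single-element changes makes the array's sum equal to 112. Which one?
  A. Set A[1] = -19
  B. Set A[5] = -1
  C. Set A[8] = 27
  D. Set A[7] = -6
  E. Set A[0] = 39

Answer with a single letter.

Answer: D

Derivation:
Option A: A[1] 47->-19, delta=-66, new_sum=156+(-66)=90
Option B: A[5] 13->-1, delta=-14, new_sum=156+(-14)=142
Option C: A[8] -10->27, delta=37, new_sum=156+(37)=193
Option D: A[7] 38->-6, delta=-44, new_sum=156+(-44)=112 <-- matches target
Option E: A[0] 12->39, delta=27, new_sum=156+(27)=183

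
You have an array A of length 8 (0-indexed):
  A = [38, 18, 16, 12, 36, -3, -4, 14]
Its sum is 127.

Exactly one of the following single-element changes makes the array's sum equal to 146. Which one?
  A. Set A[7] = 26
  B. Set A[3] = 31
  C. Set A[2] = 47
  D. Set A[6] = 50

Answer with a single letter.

Option A: A[7] 14->26, delta=12, new_sum=127+(12)=139
Option B: A[3] 12->31, delta=19, new_sum=127+(19)=146 <-- matches target
Option C: A[2] 16->47, delta=31, new_sum=127+(31)=158
Option D: A[6] -4->50, delta=54, new_sum=127+(54)=181

Answer: B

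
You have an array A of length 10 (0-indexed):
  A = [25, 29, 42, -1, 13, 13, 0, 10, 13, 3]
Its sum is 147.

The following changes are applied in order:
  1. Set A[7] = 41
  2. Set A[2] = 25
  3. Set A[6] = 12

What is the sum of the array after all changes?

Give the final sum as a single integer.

Answer: 173

Derivation:
Initial sum: 147
Change 1: A[7] 10 -> 41, delta = 31, sum = 178
Change 2: A[2] 42 -> 25, delta = -17, sum = 161
Change 3: A[6] 0 -> 12, delta = 12, sum = 173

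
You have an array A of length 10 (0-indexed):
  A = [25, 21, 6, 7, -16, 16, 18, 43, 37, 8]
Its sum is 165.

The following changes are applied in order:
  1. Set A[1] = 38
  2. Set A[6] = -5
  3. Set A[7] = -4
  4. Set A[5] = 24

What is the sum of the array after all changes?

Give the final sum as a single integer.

Answer: 120

Derivation:
Initial sum: 165
Change 1: A[1] 21 -> 38, delta = 17, sum = 182
Change 2: A[6] 18 -> -5, delta = -23, sum = 159
Change 3: A[7] 43 -> -4, delta = -47, sum = 112
Change 4: A[5] 16 -> 24, delta = 8, sum = 120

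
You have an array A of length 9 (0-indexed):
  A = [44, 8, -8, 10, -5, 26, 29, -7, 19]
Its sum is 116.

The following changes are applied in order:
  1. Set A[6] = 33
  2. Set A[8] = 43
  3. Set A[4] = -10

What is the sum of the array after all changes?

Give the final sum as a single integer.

Initial sum: 116
Change 1: A[6] 29 -> 33, delta = 4, sum = 120
Change 2: A[8] 19 -> 43, delta = 24, sum = 144
Change 3: A[4] -5 -> -10, delta = -5, sum = 139

Answer: 139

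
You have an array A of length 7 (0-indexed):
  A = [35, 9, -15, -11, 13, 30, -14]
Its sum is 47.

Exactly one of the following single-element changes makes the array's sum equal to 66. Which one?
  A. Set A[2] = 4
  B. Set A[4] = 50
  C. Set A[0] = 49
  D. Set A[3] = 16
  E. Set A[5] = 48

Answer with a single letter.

Answer: A

Derivation:
Option A: A[2] -15->4, delta=19, new_sum=47+(19)=66 <-- matches target
Option B: A[4] 13->50, delta=37, new_sum=47+(37)=84
Option C: A[0] 35->49, delta=14, new_sum=47+(14)=61
Option D: A[3] -11->16, delta=27, new_sum=47+(27)=74
Option E: A[5] 30->48, delta=18, new_sum=47+(18)=65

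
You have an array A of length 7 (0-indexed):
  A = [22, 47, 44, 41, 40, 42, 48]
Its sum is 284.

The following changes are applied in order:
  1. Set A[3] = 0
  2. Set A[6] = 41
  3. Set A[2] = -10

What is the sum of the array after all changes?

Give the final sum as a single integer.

Answer: 182

Derivation:
Initial sum: 284
Change 1: A[3] 41 -> 0, delta = -41, sum = 243
Change 2: A[6] 48 -> 41, delta = -7, sum = 236
Change 3: A[2] 44 -> -10, delta = -54, sum = 182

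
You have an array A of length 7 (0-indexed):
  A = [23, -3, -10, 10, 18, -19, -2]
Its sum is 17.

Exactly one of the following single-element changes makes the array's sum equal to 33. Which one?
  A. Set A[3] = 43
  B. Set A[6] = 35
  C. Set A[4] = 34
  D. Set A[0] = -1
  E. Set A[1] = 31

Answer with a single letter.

Option A: A[3] 10->43, delta=33, new_sum=17+(33)=50
Option B: A[6] -2->35, delta=37, new_sum=17+(37)=54
Option C: A[4] 18->34, delta=16, new_sum=17+(16)=33 <-- matches target
Option D: A[0] 23->-1, delta=-24, new_sum=17+(-24)=-7
Option E: A[1] -3->31, delta=34, new_sum=17+(34)=51

Answer: C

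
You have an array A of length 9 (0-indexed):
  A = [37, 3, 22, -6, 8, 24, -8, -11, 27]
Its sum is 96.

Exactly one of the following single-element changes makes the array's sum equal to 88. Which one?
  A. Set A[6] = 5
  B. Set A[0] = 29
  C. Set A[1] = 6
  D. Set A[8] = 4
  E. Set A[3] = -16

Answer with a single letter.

Answer: B

Derivation:
Option A: A[6] -8->5, delta=13, new_sum=96+(13)=109
Option B: A[0] 37->29, delta=-8, new_sum=96+(-8)=88 <-- matches target
Option C: A[1] 3->6, delta=3, new_sum=96+(3)=99
Option D: A[8] 27->4, delta=-23, new_sum=96+(-23)=73
Option E: A[3] -6->-16, delta=-10, new_sum=96+(-10)=86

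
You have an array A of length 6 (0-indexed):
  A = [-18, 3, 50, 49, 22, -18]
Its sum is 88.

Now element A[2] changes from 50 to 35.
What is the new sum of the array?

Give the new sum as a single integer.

Old value at index 2: 50
New value at index 2: 35
Delta = 35 - 50 = -15
New sum = old_sum + delta = 88 + (-15) = 73

Answer: 73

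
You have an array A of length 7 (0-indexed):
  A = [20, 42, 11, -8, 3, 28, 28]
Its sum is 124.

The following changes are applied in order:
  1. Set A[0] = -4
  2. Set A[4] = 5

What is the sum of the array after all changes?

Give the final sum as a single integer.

Initial sum: 124
Change 1: A[0] 20 -> -4, delta = -24, sum = 100
Change 2: A[4] 3 -> 5, delta = 2, sum = 102

Answer: 102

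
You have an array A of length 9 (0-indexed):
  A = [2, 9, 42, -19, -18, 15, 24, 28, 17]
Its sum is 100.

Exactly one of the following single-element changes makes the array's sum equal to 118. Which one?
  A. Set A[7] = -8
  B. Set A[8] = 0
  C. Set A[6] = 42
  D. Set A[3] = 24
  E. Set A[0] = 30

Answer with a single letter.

Option A: A[7] 28->-8, delta=-36, new_sum=100+(-36)=64
Option B: A[8] 17->0, delta=-17, new_sum=100+(-17)=83
Option C: A[6] 24->42, delta=18, new_sum=100+(18)=118 <-- matches target
Option D: A[3] -19->24, delta=43, new_sum=100+(43)=143
Option E: A[0] 2->30, delta=28, new_sum=100+(28)=128

Answer: C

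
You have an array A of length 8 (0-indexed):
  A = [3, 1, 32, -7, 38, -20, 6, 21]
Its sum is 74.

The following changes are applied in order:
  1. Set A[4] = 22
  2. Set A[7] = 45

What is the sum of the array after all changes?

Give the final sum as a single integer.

Initial sum: 74
Change 1: A[4] 38 -> 22, delta = -16, sum = 58
Change 2: A[7] 21 -> 45, delta = 24, sum = 82

Answer: 82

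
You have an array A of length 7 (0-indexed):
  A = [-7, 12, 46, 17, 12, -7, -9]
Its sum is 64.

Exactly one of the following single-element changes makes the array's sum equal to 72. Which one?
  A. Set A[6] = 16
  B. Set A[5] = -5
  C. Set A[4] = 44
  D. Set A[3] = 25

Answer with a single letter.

Answer: D

Derivation:
Option A: A[6] -9->16, delta=25, new_sum=64+(25)=89
Option B: A[5] -7->-5, delta=2, new_sum=64+(2)=66
Option C: A[4] 12->44, delta=32, new_sum=64+(32)=96
Option D: A[3] 17->25, delta=8, new_sum=64+(8)=72 <-- matches target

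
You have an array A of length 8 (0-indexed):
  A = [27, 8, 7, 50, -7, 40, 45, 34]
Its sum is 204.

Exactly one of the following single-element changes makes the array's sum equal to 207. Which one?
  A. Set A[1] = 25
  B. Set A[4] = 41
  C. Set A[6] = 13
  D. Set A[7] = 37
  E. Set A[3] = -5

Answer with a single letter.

Answer: D

Derivation:
Option A: A[1] 8->25, delta=17, new_sum=204+(17)=221
Option B: A[4] -7->41, delta=48, new_sum=204+(48)=252
Option C: A[6] 45->13, delta=-32, new_sum=204+(-32)=172
Option D: A[7] 34->37, delta=3, new_sum=204+(3)=207 <-- matches target
Option E: A[3] 50->-5, delta=-55, new_sum=204+(-55)=149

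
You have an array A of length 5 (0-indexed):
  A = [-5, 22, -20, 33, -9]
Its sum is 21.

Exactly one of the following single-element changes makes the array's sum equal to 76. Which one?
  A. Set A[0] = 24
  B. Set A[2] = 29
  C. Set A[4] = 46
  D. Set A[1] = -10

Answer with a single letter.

Answer: C

Derivation:
Option A: A[0] -5->24, delta=29, new_sum=21+(29)=50
Option B: A[2] -20->29, delta=49, new_sum=21+(49)=70
Option C: A[4] -9->46, delta=55, new_sum=21+(55)=76 <-- matches target
Option D: A[1] 22->-10, delta=-32, new_sum=21+(-32)=-11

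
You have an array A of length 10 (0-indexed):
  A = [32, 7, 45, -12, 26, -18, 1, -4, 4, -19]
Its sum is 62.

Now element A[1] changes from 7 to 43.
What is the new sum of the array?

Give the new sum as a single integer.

Answer: 98

Derivation:
Old value at index 1: 7
New value at index 1: 43
Delta = 43 - 7 = 36
New sum = old_sum + delta = 62 + (36) = 98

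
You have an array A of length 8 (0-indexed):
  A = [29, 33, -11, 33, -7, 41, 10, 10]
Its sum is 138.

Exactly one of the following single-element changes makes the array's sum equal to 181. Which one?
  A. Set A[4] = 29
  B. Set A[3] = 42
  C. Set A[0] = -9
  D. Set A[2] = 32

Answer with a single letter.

Option A: A[4] -7->29, delta=36, new_sum=138+(36)=174
Option B: A[3] 33->42, delta=9, new_sum=138+(9)=147
Option C: A[0] 29->-9, delta=-38, new_sum=138+(-38)=100
Option D: A[2] -11->32, delta=43, new_sum=138+(43)=181 <-- matches target

Answer: D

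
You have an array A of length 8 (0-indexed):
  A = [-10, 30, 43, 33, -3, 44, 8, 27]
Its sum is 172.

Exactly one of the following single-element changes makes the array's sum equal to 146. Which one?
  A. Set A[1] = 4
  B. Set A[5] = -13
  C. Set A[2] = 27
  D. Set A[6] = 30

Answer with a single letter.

Option A: A[1] 30->4, delta=-26, new_sum=172+(-26)=146 <-- matches target
Option B: A[5] 44->-13, delta=-57, new_sum=172+(-57)=115
Option C: A[2] 43->27, delta=-16, new_sum=172+(-16)=156
Option D: A[6] 8->30, delta=22, new_sum=172+(22)=194

Answer: A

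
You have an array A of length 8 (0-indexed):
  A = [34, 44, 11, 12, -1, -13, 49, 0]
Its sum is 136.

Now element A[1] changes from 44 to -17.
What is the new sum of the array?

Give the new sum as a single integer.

Old value at index 1: 44
New value at index 1: -17
Delta = -17 - 44 = -61
New sum = old_sum + delta = 136 + (-61) = 75

Answer: 75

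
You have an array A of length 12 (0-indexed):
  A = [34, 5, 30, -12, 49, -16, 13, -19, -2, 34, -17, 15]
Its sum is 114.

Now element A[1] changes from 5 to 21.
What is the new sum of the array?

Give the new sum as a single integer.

Old value at index 1: 5
New value at index 1: 21
Delta = 21 - 5 = 16
New sum = old_sum + delta = 114 + (16) = 130

Answer: 130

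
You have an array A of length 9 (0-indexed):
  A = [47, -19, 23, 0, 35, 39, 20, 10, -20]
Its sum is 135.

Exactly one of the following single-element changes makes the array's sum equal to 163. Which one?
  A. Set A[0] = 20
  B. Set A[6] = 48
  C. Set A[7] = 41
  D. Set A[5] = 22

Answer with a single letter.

Option A: A[0] 47->20, delta=-27, new_sum=135+(-27)=108
Option B: A[6] 20->48, delta=28, new_sum=135+(28)=163 <-- matches target
Option C: A[7] 10->41, delta=31, new_sum=135+(31)=166
Option D: A[5] 39->22, delta=-17, new_sum=135+(-17)=118

Answer: B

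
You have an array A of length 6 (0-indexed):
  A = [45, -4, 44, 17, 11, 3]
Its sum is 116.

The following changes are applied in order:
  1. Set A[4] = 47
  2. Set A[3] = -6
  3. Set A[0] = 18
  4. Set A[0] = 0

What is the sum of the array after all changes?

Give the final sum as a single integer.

Answer: 84

Derivation:
Initial sum: 116
Change 1: A[4] 11 -> 47, delta = 36, sum = 152
Change 2: A[3] 17 -> -6, delta = -23, sum = 129
Change 3: A[0] 45 -> 18, delta = -27, sum = 102
Change 4: A[0] 18 -> 0, delta = -18, sum = 84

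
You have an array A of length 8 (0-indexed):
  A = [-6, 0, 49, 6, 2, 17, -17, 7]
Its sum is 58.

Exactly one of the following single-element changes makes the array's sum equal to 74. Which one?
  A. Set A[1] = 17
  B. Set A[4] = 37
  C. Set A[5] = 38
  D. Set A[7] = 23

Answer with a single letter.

Option A: A[1] 0->17, delta=17, new_sum=58+(17)=75
Option B: A[4] 2->37, delta=35, new_sum=58+(35)=93
Option C: A[5] 17->38, delta=21, new_sum=58+(21)=79
Option D: A[7] 7->23, delta=16, new_sum=58+(16)=74 <-- matches target

Answer: D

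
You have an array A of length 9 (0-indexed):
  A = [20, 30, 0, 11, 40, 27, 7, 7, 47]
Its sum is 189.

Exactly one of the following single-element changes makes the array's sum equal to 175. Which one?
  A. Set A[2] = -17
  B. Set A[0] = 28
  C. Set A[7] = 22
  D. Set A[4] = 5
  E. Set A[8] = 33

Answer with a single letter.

Option A: A[2] 0->-17, delta=-17, new_sum=189+(-17)=172
Option B: A[0] 20->28, delta=8, new_sum=189+(8)=197
Option C: A[7] 7->22, delta=15, new_sum=189+(15)=204
Option D: A[4] 40->5, delta=-35, new_sum=189+(-35)=154
Option E: A[8] 47->33, delta=-14, new_sum=189+(-14)=175 <-- matches target

Answer: E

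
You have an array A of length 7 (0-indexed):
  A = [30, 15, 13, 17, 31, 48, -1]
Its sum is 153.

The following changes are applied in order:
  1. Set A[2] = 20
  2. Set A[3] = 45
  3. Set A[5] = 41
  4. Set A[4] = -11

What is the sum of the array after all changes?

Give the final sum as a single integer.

Initial sum: 153
Change 1: A[2] 13 -> 20, delta = 7, sum = 160
Change 2: A[3] 17 -> 45, delta = 28, sum = 188
Change 3: A[5] 48 -> 41, delta = -7, sum = 181
Change 4: A[4] 31 -> -11, delta = -42, sum = 139

Answer: 139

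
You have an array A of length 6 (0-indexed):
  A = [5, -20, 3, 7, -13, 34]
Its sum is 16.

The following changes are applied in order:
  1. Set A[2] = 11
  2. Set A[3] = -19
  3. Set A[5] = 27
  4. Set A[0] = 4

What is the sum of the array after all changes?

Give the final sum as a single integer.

Initial sum: 16
Change 1: A[2] 3 -> 11, delta = 8, sum = 24
Change 2: A[3] 7 -> -19, delta = -26, sum = -2
Change 3: A[5] 34 -> 27, delta = -7, sum = -9
Change 4: A[0] 5 -> 4, delta = -1, sum = -10

Answer: -10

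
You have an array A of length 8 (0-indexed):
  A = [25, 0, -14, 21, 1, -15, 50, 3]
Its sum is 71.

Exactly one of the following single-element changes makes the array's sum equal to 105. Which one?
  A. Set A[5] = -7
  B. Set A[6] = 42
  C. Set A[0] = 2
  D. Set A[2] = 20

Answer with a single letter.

Answer: D

Derivation:
Option A: A[5] -15->-7, delta=8, new_sum=71+(8)=79
Option B: A[6] 50->42, delta=-8, new_sum=71+(-8)=63
Option C: A[0] 25->2, delta=-23, new_sum=71+(-23)=48
Option D: A[2] -14->20, delta=34, new_sum=71+(34)=105 <-- matches target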